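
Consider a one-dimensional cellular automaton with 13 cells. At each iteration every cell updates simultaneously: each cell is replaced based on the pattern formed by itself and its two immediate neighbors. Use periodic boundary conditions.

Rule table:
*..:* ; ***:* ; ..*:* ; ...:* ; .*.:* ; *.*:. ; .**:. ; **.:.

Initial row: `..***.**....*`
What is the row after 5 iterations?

**.*....*****
*..*****.****
.**.***...***
.....*.***.*.
******..*..**

******..*..**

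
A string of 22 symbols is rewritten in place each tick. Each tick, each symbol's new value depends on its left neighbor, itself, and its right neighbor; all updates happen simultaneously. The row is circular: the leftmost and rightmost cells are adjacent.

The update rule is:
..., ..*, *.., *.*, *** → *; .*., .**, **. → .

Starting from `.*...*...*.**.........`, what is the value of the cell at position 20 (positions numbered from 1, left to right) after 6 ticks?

*.***.***.*..*********
.*.*.*.*.*.**.********
*.*.*.*.*.*..*.******.
.*.*.*.*.*.**.*.****.*
*.*.*.*.*.*..*.*.**.*.
.*.*.*.*.*.**.*.*..*.*
position 20 holds *

*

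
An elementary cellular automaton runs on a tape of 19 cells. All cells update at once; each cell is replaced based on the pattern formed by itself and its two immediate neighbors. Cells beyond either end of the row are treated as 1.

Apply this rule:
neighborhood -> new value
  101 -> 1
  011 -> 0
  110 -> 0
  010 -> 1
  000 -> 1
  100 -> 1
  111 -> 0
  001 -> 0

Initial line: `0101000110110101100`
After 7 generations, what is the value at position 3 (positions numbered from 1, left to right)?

1

generation 1: 1111110001001110010
generation 2: 0000001101100001011
generation 3: 1111100010011101100
generation 4: 0000011011000010010
generation 5: 1111000100111011011
generation 6: 0000110110000100100
generation 7: 1110001001110110110
position 3 holds 1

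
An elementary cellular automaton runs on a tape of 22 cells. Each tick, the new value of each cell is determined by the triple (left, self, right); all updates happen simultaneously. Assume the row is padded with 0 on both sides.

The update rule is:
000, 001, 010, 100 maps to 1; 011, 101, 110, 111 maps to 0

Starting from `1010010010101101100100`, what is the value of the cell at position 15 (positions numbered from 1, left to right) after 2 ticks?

1011111110100000011111
1000000000111111100000
position 15 holds 1

1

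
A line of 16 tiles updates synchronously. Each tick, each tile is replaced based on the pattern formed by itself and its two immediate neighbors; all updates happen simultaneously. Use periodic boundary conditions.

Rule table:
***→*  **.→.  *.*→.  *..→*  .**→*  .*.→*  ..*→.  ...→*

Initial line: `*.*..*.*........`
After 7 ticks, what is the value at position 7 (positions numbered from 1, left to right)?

*.**.*.********.
*.*..*.*******..
*.**.*.******.*.
*.*..*.*****..*.
*.**.*.****.*.*.
*.*..*.***..*.*.
*.**.*.**.*.*.*.
position 7 holds .

.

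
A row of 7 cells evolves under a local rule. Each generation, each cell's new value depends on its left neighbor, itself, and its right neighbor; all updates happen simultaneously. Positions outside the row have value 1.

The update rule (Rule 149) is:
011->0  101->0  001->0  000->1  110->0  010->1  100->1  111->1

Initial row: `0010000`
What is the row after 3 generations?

generation 1: 1011110
generation 2: 0001100
generation 3: 1100010

1100010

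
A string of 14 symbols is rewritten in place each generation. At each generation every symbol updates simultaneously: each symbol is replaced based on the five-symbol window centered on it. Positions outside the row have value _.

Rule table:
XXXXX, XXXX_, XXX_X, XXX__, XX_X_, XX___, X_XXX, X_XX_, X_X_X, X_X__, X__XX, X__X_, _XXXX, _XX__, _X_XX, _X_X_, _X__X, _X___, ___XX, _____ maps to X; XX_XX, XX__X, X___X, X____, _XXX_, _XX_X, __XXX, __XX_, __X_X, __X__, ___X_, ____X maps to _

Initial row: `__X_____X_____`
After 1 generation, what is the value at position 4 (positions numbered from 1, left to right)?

___X_X___X_XXX
position 4 holds X

X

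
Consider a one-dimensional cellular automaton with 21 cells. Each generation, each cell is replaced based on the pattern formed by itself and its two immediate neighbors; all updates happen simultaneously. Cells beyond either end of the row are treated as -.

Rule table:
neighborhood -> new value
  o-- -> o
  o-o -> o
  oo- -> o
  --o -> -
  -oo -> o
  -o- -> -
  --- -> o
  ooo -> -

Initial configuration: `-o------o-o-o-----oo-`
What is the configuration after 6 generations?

generation 1: --ooooo--o-o-oooo-ooo
generation 2: o-o---oo--o-oo--ooo-o
generation 3: -o-oo-ooo--oooo-o-oo-
generation 4: --ooooo-oo-o--oo-oooo
generation 5: o-o---ooooo-o-oooo--o
generation 6: -o-oo-o---oo-oo--oo--

-o-oo-o---oo-oo--oo--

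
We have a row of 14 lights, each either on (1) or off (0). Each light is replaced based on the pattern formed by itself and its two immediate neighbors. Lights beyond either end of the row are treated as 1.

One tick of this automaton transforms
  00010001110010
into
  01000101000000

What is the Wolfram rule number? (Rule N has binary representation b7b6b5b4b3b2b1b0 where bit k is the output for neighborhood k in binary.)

9

position 8: 111 → 0  (bit 7 = 0)
position 9: 110 → 0  (bit 6 = 0)
position 13: 101 → 0  (bit 5 = 0)
position 0: 100 → 0  (bit 4 = 0)
position 7: 011 → 1  (bit 3 = 1)
position 3: 010 → 0  (bit 2 = 0)
position 2: 001 → 0  (bit 1 = 0)
position 1: 000 → 1  (bit 0 = 1)
bits b7..b0 = 00001001 = 9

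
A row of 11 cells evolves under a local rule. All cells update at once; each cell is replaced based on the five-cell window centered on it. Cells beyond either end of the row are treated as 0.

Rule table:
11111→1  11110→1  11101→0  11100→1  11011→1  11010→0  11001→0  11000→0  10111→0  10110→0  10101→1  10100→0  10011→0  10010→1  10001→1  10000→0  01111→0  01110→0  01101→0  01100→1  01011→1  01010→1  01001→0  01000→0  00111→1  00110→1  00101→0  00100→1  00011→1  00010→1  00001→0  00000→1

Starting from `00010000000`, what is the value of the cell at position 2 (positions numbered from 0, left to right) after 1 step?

10110011111
position 2 holds 1

1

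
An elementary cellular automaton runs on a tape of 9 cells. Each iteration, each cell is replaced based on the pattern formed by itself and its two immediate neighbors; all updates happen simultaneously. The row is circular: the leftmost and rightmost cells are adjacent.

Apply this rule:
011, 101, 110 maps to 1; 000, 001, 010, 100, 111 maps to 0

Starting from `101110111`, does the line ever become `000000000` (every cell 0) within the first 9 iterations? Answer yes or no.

111011100
101110100
011011000
011111000
010001000
000000000
all cells are 0 at iteration 6

yes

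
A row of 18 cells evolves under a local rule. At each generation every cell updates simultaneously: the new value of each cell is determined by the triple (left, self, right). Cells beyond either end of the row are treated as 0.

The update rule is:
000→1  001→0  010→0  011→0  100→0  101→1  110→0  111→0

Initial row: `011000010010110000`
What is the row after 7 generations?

000011000001000111

000011000001000111
111000011100010000
000011000001000111  (repeats generation 1; period 2)
generation 7: 000011000001000111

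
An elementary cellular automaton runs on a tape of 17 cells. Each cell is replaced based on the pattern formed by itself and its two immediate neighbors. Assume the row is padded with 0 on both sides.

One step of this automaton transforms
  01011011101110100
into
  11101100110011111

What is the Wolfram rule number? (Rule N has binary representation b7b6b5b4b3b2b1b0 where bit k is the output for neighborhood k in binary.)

position 7: 111 → 0  (bit 7 = 0)
position 4: 110 → 1  (bit 6 = 1)
position 2: 101 → 1  (bit 5 = 1)
position 15: 100 → 1  (bit 4 = 1)
position 3: 011 → 0  (bit 3 = 0)
position 1: 010 → 1  (bit 2 = 1)
position 0: 001 → 1  (bit 1 = 1)
position 16: 000 → 1  (bit 0 = 1)
bits b7..b0 = 01110111 = 119

119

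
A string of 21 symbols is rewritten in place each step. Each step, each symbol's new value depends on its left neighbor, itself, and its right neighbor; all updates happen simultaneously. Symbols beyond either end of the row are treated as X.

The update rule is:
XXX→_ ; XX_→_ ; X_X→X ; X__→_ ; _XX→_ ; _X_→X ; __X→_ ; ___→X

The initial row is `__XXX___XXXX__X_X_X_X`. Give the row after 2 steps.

______X_______XXXXXX_
_XXXX_X_XXXXX_______X

_XXXX_X_XXXXX_______X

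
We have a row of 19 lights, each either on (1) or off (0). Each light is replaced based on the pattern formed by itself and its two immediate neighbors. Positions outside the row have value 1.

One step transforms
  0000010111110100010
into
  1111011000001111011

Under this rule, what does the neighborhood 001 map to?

At position 4 the neighborhood is 001; the next row has 0 there.

0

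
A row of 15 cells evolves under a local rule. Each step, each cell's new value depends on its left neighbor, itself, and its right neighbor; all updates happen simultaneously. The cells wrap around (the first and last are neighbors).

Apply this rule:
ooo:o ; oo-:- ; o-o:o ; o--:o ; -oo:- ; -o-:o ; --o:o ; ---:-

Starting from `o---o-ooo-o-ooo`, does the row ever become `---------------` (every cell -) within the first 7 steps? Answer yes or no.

step 1: -o-ooo-o-ooo-oo
step 2: ooo-o-ooo-o-o--
step 3: -o-ooo-o-oooooo
step 4: ooo-o-ooo-oooo-
step 5: -o-ooo-o-o-oo-o
step 6: ooo-o-ooooo--oo
step 7: oo-ooo-ooo-oo-o
step 7 is oo-ooo-ooo-oo-o, still not uniform -

no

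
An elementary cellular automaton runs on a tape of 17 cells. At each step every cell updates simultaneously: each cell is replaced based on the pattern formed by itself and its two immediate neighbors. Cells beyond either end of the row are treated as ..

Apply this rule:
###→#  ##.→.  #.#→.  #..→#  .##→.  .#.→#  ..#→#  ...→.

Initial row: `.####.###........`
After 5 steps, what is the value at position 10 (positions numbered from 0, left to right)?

.

#.##...#.#.......
#...#.##.##......
##.##......#.....
.....#....###....
....###..#.#.#...
position 10 holds .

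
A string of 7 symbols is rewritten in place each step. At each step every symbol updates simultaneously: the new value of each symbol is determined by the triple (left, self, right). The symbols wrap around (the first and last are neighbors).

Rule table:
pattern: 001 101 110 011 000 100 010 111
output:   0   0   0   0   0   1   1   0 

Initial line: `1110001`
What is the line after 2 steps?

0001000
0001100

0001100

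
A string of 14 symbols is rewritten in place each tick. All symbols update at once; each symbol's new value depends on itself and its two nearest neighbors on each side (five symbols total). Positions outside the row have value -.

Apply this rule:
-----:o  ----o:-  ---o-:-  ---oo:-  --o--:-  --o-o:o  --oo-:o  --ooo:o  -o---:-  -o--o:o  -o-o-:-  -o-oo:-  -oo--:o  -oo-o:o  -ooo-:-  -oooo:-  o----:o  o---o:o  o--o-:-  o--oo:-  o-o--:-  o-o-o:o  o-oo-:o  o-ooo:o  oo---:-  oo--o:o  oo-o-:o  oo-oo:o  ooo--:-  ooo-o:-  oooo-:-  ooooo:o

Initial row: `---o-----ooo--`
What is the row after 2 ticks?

--o--ooo---o--

o----oo--o---o
--o--ooo---o--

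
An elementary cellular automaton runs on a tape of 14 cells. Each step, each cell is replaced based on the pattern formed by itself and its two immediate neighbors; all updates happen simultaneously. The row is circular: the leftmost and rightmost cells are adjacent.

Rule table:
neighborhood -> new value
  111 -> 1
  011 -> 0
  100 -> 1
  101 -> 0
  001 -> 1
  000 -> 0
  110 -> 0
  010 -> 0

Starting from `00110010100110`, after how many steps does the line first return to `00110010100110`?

step 1: 01001100011001
step 2: 00110010100110

2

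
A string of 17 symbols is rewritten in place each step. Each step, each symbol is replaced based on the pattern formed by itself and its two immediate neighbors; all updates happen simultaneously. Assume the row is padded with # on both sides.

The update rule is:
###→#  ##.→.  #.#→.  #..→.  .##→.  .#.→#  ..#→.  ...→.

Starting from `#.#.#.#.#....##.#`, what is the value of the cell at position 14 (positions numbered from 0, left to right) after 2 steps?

..#.#.#.#........
..#.#.#.#........
position 14 holds .

.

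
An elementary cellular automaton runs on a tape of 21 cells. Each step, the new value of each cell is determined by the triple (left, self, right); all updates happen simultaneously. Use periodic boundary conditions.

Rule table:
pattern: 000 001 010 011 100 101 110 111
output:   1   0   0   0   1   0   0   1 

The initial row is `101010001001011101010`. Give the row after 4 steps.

000001100100001000000
111100010011100111111
111011001001010011111
110000100100001001111

110000100100001001111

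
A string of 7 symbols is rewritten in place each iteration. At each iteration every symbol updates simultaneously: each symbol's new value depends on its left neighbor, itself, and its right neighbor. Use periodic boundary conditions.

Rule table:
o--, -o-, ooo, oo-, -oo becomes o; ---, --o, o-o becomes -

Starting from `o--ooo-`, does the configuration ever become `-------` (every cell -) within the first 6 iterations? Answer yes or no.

oo-ooo-
oo-ooo-  (fixed point — unchanged through iteration 6)
iteration 6 is oo-ooo-, still not uniform -

no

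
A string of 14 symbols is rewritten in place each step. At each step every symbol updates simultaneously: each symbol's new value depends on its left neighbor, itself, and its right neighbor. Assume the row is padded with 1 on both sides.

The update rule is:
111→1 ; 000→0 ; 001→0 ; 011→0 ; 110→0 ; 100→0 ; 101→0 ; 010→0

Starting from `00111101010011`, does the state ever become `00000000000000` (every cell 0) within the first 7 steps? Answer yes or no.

yes

00011000000001
00000000000000
all cells are 0 at step 2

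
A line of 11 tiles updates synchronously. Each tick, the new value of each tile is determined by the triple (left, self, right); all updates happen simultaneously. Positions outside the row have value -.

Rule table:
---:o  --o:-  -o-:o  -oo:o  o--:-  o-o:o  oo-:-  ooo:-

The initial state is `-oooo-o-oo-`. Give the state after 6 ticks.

-o---oooo--
-o-o-o----o
-ooooo-oo-o
-o----oo-oo
-o-oo-o-oo-
-ooo-oooo--

-ooo-oooo--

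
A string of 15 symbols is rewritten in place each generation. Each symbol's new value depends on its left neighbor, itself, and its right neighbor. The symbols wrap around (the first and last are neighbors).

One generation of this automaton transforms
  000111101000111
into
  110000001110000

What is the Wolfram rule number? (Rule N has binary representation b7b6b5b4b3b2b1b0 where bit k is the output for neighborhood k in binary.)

21

position 4: 111 → 0  (bit 7 = 0)
position 6: 110 → 0  (bit 6 = 0)
position 7: 101 → 0  (bit 5 = 0)
position 0: 100 → 1  (bit 4 = 1)
position 3: 011 → 0  (bit 3 = 0)
position 8: 010 → 1  (bit 2 = 1)
position 2: 001 → 0  (bit 1 = 0)
position 1: 000 → 1  (bit 0 = 1)
bits b7..b0 = 00010101 = 21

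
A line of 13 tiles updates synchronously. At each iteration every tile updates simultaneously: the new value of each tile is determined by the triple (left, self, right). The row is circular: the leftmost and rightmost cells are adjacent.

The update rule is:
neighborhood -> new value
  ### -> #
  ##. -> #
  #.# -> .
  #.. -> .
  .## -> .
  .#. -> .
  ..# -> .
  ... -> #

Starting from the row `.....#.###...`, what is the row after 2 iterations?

iteration 1: ####....##.##
iteration 2: ####.##..#..#

####.##..#..#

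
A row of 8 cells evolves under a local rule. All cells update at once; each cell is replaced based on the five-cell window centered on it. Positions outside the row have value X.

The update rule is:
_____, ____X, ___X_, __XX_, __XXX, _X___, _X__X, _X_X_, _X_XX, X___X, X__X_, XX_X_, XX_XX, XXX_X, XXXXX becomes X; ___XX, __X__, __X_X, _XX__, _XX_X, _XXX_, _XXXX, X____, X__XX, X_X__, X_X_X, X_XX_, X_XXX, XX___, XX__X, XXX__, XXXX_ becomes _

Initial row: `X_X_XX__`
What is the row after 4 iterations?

__X_X_X_

XX_X____
_XX_X_X_
X__X_X_X
__X_X_X_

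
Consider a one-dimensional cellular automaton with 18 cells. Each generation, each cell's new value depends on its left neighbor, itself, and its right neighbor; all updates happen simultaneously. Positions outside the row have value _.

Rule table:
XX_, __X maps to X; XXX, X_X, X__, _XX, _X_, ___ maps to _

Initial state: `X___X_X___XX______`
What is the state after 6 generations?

____X_____________

___X_____X_X______
__X_____X_________
_X_____X__________
X_____X___________
_____X____________
____X_____________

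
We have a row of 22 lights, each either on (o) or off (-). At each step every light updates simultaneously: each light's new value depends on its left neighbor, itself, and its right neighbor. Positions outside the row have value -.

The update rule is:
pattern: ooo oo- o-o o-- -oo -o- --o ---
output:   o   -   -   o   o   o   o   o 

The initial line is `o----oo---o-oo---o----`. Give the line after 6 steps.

o--ooo--oo--ooooo--oo-

step 1: oooooo-oooo-o-oooooooo
step 2: ooooo--ooo--o-ooooooo-
step 3: oooo-oooo-ooo-oooooo-o
step 4: ooo--ooo--oo--ooooo--o
step 5: oo-oooo-ooo-oooooo-ooo
step 6: o--ooo--oo--ooooo--oo-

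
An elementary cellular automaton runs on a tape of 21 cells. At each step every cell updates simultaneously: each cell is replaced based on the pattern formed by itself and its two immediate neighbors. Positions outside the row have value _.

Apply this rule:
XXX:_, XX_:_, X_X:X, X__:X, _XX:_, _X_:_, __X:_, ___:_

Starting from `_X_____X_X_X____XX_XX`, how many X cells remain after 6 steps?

4

step 1: __X_____X_X_X_____X__
step 2: ___X_____X_X_X_____X_
step 3: ____X_____X_X_X_____X
step 4: _____X_____X_X_X_____
step 5: ______X_____X_X_X____
step 6: _______X_____X_X_X___
count of X: 4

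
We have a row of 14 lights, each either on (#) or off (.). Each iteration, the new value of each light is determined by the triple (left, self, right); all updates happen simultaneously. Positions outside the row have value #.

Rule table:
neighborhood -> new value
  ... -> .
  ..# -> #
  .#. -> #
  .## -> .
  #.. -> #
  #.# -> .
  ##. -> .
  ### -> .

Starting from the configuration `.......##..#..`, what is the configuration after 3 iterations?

#.....#..#####
.#...####.....
.##.#....#...#

.##.#....#...#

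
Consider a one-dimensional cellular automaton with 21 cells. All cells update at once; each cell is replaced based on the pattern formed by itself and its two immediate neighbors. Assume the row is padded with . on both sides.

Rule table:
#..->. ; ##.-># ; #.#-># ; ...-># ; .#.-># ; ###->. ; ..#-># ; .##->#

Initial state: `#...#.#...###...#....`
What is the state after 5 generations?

generation 1: #.#####.###.#.###.###
generation 2: ###...###.#####.###.#
generation 3: #.#.###.###...###.###
generation 4: #####.###.#.###.###.#
generation 5: #...###.#####.###.###

#...###.#####.###.###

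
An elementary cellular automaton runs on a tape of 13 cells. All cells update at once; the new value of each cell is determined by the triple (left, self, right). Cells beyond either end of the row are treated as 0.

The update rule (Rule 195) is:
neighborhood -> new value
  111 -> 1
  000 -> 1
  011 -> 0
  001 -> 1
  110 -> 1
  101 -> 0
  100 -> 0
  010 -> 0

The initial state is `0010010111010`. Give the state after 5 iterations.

1101101110110

1100100011000
0101001101011
1000010100001
0011100001110
1101101110110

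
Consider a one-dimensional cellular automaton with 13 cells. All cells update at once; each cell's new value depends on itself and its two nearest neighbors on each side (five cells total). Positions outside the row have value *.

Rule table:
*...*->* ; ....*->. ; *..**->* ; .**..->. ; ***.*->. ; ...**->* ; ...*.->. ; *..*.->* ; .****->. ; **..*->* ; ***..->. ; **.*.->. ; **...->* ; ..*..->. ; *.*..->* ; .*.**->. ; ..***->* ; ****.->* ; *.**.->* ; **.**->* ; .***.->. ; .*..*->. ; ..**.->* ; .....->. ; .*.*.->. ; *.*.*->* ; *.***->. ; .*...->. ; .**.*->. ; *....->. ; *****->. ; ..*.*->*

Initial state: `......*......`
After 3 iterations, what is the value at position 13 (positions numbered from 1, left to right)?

iteration 1: *...........*
iteration 2: .*.........**
iteration 3: .*........**.
position 13 holds .

.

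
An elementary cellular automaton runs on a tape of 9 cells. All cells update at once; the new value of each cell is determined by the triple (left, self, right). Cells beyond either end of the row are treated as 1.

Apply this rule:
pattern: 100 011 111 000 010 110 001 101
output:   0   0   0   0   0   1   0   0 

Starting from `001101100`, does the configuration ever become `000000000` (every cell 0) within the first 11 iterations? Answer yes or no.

000100100
000000000
all cells are 0 at iteration 2

yes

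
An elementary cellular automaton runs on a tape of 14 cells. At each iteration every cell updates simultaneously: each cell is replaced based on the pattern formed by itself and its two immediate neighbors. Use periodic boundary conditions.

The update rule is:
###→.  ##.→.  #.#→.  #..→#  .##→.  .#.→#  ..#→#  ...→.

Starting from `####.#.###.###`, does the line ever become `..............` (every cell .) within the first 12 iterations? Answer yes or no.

.....#........
....###.......
...#...#......
..###.###.....
.#.......#....
###.....###...
...#...#...#.#
#.###.###.##.#
..............
all cells are . at iteration 9

yes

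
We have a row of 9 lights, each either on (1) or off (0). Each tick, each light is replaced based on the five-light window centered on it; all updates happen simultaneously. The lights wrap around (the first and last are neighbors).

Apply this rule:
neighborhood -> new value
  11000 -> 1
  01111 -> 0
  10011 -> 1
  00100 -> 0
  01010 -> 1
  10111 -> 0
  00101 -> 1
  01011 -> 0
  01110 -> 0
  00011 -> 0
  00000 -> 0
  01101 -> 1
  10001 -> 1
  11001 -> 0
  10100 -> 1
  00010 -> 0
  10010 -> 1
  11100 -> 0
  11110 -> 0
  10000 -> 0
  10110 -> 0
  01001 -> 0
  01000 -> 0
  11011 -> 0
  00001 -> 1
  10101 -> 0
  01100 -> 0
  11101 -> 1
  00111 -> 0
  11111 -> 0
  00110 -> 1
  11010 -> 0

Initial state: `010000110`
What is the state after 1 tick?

100010100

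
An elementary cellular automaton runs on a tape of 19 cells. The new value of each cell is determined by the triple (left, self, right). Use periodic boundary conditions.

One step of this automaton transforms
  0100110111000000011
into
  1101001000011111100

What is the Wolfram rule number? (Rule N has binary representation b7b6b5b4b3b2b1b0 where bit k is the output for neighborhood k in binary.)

39

position 8: 111 → 0  (bit 7 = 0)
position 5: 110 → 0  (bit 6 = 0)
position 0: 101 → 1  (bit 5 = 1)
position 2: 100 → 0  (bit 4 = 0)
position 4: 011 → 0  (bit 3 = 0)
position 1: 010 → 1  (bit 2 = 1)
position 3: 001 → 1  (bit 1 = 1)
position 11: 000 → 1  (bit 0 = 1)
bits b7..b0 = 00100111 = 39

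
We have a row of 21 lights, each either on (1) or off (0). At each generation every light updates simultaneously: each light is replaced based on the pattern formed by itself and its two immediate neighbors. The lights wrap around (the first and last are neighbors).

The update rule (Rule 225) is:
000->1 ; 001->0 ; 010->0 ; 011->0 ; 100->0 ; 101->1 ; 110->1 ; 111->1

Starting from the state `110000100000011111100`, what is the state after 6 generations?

100111100010010100011

010110001111001111100
001010100111000111101
000101000011010011110
110010011001100001110
010000001000101100111
100111100010010100011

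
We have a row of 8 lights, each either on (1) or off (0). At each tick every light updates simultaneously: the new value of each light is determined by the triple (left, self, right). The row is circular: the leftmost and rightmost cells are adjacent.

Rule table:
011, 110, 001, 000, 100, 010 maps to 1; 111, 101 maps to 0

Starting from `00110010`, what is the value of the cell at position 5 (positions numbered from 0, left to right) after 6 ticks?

11111111
00000000
11111111  (repeats tick 1; period 2)
tick 6: 00000000
position 5 holds 0

0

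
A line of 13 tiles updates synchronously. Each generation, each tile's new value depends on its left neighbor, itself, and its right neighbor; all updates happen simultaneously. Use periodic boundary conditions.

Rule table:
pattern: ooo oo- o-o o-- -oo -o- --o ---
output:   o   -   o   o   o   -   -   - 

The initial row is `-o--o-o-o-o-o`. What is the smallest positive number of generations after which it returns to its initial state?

13

generation 1: o-o--o-o-o-o-
generation 2: -o-o--o-o-o-o
generation 3: o-o-o--o-o-o-
generation 4: -o-o-o--o-o-o
generation 5: o-o-o-o--o-o-
generation 6: -o-o-o-o--o-o
generation 7: o-o-o-o-o--o-
generation 8: -o-o-o-o-o--o
generation 9: o-o-o-o-o-o--
generation 10: -o-o-o-o-o-o-
generation 11: --o-o-o-o-o-o
generation 12: o--o-o-o-o-o-
generation 13: -o--o-o-o-o-o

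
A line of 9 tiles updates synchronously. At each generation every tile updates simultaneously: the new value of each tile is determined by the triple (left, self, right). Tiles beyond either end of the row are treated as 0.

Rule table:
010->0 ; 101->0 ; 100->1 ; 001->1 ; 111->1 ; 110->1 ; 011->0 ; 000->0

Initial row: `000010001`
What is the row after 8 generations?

generation 1: 000101010
generation 2: 001000001
generation 3: 010100010
generation 4: 100010101
generation 5: 010100000
generation 6: 100010000
generation 7: 010101000
generation 8: 100000100

100000100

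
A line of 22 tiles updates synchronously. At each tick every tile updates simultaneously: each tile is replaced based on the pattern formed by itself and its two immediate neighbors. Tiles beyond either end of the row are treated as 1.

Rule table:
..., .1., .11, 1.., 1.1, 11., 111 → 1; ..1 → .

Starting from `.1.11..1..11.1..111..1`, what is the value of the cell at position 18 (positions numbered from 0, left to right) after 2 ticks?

1

111111.11.11111.1111.1
1111111111111111111111
position 18 holds 1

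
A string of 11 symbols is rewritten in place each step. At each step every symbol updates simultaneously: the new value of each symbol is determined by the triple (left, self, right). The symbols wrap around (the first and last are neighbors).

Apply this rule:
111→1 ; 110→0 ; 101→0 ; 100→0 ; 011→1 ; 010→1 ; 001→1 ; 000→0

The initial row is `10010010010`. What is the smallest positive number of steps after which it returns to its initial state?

22

10110110110
10100100100
10101101101
00101001001
01101011011
01001010010
11011010110
10010010100
10110110101
00100100101
01101101101
01001001001
01011011011
01010010010
11010110110
10010100100
10110101101
00100101001
01101101011
01001001010
11011011010
10010010010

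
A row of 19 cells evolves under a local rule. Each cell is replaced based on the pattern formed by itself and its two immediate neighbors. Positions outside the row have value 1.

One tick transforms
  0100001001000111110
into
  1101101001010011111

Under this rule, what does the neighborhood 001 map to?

0

At position 5 the neighborhood is 001; the next row has 0 there.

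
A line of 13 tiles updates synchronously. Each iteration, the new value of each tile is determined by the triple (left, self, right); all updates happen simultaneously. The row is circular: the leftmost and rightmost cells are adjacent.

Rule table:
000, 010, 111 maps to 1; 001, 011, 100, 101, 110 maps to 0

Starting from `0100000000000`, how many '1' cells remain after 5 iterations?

iteration 1: 0101111111111
iteration 2: 0100111111110
iteration 3: 0100011111100
iteration 4: 0101001111001
iteration 5: 0101000110001
count of 1: 5

5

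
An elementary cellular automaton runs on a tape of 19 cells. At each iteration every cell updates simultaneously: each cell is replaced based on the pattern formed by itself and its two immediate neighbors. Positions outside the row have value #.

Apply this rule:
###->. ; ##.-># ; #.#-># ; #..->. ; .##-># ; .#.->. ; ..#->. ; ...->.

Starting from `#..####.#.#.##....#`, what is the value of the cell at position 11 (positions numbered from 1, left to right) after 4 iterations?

iteration 1: #..#..##.#.###....#
iteration 2: #.....###.##.#....#
iteration 3: #.....#.#####.....#
iteration 4: #......##...#.....#
position 11 holds .

.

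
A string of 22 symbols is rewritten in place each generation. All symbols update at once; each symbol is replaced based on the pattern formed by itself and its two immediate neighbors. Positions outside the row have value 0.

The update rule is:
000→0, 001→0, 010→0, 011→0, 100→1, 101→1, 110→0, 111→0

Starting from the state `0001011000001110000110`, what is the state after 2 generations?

0000010010000000100000

generation 1: 0000100100000001000001
generation 2: 0000010010000000100000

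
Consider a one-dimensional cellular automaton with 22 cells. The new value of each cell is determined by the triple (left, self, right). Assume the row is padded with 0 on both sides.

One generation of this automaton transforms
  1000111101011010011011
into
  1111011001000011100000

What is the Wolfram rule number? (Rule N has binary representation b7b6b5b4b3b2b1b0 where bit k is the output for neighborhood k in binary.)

151

position 5: 111 → 1  (bit 7 = 1)
position 7: 110 → 0  (bit 6 = 0)
position 8: 101 → 0  (bit 5 = 0)
position 1: 100 → 1  (bit 4 = 1)
position 4: 011 → 0  (bit 3 = 0)
position 0: 010 → 1  (bit 2 = 1)
position 3: 001 → 1  (bit 1 = 1)
position 2: 000 → 1  (bit 0 = 1)
bits b7..b0 = 10010111 = 151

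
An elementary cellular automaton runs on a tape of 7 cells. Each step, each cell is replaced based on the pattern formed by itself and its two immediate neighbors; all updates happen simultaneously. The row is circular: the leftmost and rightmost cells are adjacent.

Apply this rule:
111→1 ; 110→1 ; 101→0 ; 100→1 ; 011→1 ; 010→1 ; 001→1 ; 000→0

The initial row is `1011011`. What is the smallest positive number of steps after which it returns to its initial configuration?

step 1: 1011011

1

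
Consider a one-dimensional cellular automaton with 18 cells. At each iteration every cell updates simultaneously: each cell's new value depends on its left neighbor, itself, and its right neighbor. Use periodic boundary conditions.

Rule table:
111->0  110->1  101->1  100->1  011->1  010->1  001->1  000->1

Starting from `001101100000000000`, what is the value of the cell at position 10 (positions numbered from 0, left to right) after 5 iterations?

iteration 1: 111111111111111111
iteration 2: 000000000000000000
iteration 3: 111111111111111111  (repeats iteration 1; period 2)
iteration 5: 111111111111111111
position 10 holds 1

1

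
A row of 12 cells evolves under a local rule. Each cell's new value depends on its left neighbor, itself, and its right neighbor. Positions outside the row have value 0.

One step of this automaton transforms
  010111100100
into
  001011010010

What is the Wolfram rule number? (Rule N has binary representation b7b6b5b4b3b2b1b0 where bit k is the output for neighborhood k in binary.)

position 4: 111 → 1  (bit 7 = 1)
position 6: 110 → 0  (bit 6 = 0)
position 2: 101 → 1  (bit 5 = 1)
position 7: 100 → 1  (bit 4 = 1)
position 3: 011 → 0  (bit 3 = 0)
position 1: 010 → 0  (bit 2 = 0)
position 0: 001 → 0  (bit 1 = 0)
position 11: 000 → 0  (bit 0 = 0)
bits b7..b0 = 10110000 = 176

176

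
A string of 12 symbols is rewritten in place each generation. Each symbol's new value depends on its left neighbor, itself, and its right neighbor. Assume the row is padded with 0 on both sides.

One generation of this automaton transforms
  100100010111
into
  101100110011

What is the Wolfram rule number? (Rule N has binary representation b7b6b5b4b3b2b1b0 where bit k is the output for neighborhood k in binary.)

position 10: 111 → 1  (bit 7 = 1)
position 11: 110 → 1  (bit 6 = 1)
position 8: 101 → 0  (bit 5 = 0)
position 1: 100 → 0  (bit 4 = 0)
position 9: 011 → 0  (bit 3 = 0)
position 0: 010 → 1  (bit 2 = 1)
position 2: 001 → 1  (bit 1 = 1)
position 5: 000 → 0  (bit 0 = 0)
bits b7..b0 = 11000110 = 198

198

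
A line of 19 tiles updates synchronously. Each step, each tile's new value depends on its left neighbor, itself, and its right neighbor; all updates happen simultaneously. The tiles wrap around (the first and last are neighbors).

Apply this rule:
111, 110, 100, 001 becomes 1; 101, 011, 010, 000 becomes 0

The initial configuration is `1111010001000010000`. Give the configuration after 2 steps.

0011110000011000110

step 1: 0111001010100101001
step 2: 0011110000011000110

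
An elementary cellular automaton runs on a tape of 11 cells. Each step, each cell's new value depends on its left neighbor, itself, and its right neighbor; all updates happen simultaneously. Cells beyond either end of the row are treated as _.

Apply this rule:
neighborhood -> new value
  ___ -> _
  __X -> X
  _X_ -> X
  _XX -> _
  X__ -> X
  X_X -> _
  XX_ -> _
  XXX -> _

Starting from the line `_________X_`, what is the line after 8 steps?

_X___X_____

step 1: ________XXX
step 2: _______X___
step 3: ______XXX__
step 4: _____X___X_
step 5: ____XXX_XXX
step 6: ___X_______
step 7: __XXX______
step 8: _X___X_____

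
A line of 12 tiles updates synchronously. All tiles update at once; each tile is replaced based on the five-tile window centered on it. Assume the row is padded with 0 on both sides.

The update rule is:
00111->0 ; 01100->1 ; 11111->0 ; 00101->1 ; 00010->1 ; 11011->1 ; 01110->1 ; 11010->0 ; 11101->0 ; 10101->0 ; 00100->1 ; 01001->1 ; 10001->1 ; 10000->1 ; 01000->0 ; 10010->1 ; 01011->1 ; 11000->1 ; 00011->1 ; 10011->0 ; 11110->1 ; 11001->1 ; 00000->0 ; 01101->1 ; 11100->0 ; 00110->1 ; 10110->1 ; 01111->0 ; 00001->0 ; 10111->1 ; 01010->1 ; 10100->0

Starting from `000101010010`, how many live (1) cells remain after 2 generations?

generation 1: 001110101110
generation 2: 010100011101
count of 1: 6

6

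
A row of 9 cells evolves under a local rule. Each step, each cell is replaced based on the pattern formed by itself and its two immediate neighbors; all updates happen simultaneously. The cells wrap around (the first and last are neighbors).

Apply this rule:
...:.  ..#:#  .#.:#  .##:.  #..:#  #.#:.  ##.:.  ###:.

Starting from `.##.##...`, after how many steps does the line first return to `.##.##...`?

4

step 1: #.....#..
step 2: ##...####
step 3: ..#.#....
step 4: .##.##...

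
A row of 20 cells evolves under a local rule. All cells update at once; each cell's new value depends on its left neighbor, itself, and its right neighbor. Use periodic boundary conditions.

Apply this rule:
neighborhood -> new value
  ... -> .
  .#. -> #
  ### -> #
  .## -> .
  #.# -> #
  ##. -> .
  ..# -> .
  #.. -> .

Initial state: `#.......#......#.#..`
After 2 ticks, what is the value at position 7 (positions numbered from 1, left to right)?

tick 1: #.......#......###..
tick 2: #.......#.......#...
position 7 holds .

.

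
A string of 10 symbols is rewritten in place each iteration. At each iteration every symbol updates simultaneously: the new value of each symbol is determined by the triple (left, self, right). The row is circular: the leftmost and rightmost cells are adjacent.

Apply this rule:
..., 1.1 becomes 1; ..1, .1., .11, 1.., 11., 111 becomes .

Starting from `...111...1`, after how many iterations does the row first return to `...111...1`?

2

.1.....1..
...111...1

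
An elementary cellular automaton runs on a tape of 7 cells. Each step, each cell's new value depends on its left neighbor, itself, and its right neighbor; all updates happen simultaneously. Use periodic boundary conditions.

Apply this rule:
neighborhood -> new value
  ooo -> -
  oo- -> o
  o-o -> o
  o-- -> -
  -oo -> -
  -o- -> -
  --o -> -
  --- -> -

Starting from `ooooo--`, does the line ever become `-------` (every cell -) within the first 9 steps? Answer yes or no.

----o--
-------
all cells are - at step 2

yes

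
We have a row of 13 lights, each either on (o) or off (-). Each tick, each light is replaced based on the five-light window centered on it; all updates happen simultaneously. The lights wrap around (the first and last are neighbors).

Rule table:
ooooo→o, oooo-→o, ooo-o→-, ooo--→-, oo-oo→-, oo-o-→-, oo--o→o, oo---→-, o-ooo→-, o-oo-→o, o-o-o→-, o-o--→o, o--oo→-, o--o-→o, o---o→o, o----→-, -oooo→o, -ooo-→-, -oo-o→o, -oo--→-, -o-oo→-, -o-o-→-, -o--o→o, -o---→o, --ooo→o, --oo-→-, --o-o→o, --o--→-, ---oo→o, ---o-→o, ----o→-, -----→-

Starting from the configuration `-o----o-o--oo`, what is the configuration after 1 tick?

-oo--oo-oo--o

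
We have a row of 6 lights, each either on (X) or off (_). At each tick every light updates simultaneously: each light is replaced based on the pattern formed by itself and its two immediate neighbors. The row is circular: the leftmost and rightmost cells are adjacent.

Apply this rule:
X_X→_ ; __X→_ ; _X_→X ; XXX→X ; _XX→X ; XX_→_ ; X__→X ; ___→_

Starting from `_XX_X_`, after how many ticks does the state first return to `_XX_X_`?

2

_X__XX
_XX_X_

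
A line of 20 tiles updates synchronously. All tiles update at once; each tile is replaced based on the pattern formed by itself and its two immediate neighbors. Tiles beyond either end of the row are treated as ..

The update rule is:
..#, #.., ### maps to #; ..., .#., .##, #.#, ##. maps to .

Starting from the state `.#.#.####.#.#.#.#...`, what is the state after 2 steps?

#.....##.........#..
.#...#..#.......#.#.

.#...#..#.......#.#.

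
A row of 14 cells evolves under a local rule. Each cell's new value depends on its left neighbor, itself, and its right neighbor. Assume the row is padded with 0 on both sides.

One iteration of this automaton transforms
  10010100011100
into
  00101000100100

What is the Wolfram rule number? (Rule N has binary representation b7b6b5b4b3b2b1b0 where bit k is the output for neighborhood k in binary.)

position 10: 111 → 0  (bit 7 = 0)
position 11: 110 → 1  (bit 6 = 1)
position 4: 101 → 1  (bit 5 = 1)
position 1: 100 → 0  (bit 4 = 0)
position 9: 011 → 0  (bit 3 = 0)
position 0: 010 → 0  (bit 2 = 0)
position 2: 001 → 1  (bit 1 = 1)
position 7: 000 → 0  (bit 0 = 0)
bits b7..b0 = 01100010 = 98

98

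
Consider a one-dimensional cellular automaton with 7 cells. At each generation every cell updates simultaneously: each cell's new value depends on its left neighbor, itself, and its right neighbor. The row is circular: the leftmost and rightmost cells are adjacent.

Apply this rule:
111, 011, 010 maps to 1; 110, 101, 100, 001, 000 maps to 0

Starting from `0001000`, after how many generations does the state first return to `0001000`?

0001000

1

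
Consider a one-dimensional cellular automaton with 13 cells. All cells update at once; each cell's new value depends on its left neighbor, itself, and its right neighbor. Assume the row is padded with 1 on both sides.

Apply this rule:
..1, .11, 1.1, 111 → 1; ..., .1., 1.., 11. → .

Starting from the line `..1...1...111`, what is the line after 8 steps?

step 1: .1...1...1111
step 2: 1...1...11111
step 3: ...1...111111
step 4: ..1...1111111
step 5: .1...11111111
step 6: 1...111111111
step 7: ...1111111111
step 8: ..11111111111

..11111111111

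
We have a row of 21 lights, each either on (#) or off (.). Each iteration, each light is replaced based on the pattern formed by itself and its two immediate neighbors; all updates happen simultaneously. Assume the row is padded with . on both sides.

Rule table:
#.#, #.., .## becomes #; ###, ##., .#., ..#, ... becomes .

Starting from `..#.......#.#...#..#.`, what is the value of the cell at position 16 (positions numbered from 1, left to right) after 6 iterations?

iteration 1: ...#.......#.#...#..#
iteration 2: ....#.......#.#...#..
iteration 3: .....#.......#.#...#.
iteration 4: ......#.......#.#...#
iteration 5: .......#.......#.#...
iteration 6: ........#.......#.#..
position 16 holds .

.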